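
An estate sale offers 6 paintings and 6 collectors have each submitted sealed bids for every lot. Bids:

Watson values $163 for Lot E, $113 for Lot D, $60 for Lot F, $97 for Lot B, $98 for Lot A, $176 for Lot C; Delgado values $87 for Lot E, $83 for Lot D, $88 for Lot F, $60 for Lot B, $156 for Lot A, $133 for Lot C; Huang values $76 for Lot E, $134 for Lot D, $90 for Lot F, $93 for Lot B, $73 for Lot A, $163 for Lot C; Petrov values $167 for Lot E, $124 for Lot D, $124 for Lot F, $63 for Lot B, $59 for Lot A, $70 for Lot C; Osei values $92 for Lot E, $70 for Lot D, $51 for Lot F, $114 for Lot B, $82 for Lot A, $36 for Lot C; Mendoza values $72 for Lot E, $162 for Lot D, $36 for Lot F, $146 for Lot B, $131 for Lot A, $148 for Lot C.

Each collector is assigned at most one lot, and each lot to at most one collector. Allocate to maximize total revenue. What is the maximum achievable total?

Optimal: Watson→Lot E ($163), Delgado→Lot A ($156), Huang→Lot C ($163), Petrov→Lot F ($124), Osei→Lot B ($114), Mendoza→Lot D ($162) — total 163+156+163+124+114+162 = $882.
Max-entry greedy (repeatedly take the single best remaining cell) gives $865, worse by 17.
Every other assignment is strictly worse.

Max total: $882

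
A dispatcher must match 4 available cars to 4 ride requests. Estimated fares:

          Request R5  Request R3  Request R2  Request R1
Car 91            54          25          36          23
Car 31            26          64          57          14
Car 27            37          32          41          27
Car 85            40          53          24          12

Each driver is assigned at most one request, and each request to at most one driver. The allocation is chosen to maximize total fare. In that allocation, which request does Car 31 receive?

Car 31 receives Request R2.

This is a one-to-one assignment (maximum-weight bipartite matching).
Optimal: Car 91→Request R5 ($54), Car 31→Request R2 ($57), Car 27→Request R1 ($27), Car 85→Request R3 ($53) — total 54+57+27+53 = $191.
Row-greedy (each driver in turn takes its best remaining request) gives $171, worse by 20.
Car 31's own top request is Request R3 ($64), but forcing Car 31→Request R3 and reassigning the rest optimally gives only $171 — worse by 20.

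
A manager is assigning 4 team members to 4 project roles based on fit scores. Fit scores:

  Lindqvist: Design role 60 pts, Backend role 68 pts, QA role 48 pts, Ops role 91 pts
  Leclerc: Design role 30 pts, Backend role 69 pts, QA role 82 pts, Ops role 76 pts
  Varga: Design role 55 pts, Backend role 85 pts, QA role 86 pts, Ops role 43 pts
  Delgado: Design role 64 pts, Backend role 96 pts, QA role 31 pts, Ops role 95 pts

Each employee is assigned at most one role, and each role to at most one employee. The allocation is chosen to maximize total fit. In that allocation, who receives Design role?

Optimal: Lindqvist→Ops role (91 pts), Leclerc→QA role (82 pts), Varga→Design role (55 pts), Delgado→Backend role (96 pts) — total 91+82+55+96 = 324 pts.
Row-greedy (each employee in turn takes its best remaining role) gives 322 pts, worse by 2.
Next-best assignment: Lindqvist→Design role, Leclerc→QA role, Varga→Backend role, Delgado→Ops role = 322 pts.
Varga's own top role is QA role (86 pts), but forcing Varga→QA role and reassigning the rest optimally gives only 318 pts — worse by 6.

Varga receives Design role.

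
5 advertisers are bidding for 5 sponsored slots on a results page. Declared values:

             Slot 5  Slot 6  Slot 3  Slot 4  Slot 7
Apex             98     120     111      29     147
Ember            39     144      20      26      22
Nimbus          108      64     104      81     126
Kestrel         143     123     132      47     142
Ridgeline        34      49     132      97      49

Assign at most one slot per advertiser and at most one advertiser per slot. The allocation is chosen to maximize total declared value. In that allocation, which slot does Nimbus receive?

Nimbus receives Slot 4.

Optimal: Apex→Slot 7 ($147), Ember→Slot 6 ($144), Nimbus→Slot 4 ($81), Kestrel→Slot 5 ($143), Ridgeline→Slot 3 ($132) — total 147+144+81+143+132 = $647.
Row-greedy (each advertiser in turn takes its best remaining slot) gives $628, worse by 19.
Nimbus's own top slot is Slot 7 ($126), but forcing Nimbus→Slot 7 and reassigning the rest optimally gives only $621 — worse by 26.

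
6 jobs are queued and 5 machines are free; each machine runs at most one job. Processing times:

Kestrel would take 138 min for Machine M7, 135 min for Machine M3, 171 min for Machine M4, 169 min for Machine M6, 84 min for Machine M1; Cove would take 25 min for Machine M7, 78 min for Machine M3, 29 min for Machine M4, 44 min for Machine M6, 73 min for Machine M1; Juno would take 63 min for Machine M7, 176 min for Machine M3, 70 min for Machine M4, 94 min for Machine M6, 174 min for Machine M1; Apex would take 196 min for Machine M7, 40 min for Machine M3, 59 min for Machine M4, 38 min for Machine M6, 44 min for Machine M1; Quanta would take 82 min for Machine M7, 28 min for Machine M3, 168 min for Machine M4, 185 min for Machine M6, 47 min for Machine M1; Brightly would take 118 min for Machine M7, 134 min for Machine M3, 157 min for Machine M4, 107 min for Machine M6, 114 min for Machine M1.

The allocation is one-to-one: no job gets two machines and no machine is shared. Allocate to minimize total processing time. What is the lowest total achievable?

Min total: 242 min

Optimal: Juno→Machine M7 (63 min), Quanta→Machine M3 (28 min), Cove→Machine M4 (29 min), Apex→Machine M6 (38 min), Kestrel→Machine M1 (84 min) — total 63+28+29+38+84 = 242 min.
Column-greedy (each machine in turn goes to its cheapest remaining job) gives 290 min, worse by 48.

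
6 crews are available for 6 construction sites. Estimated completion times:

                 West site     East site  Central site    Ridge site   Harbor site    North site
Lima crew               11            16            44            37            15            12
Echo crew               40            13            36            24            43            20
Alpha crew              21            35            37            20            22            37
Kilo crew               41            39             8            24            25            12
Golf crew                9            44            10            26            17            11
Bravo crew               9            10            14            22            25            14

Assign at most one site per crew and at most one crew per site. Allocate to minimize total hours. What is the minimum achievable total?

Min total: 76 hours

Optimal: Lima crew→Harbor site (15 hours), Echo crew→East site (13 hours), Alpha crew→Ridge site (20 hours), Kilo crew→Central site (8 hours), Golf crew→North site (11 hours), Bravo crew→West site (9 hours) — total 15+13+20+8+11+9 = 76 hours.
Column-greedy (each site in turn goes to its cheapest remaining crew) gives 82 hours, worse by 6.
Swapping Alpha crew↔Kilo crew (Alpha crew→Central site 37 hours, Kilo crew→Ridge site 24 hours) adds 33.
Checked against all permutations: 76 hours is optimal.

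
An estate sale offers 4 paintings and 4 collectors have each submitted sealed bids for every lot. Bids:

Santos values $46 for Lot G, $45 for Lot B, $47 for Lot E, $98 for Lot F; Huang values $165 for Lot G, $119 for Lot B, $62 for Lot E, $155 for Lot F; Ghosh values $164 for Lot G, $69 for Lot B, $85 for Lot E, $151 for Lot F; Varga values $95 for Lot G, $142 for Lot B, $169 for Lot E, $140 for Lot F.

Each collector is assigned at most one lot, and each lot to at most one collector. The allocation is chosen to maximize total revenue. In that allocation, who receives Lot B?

Huang receives Lot B.

Optimal: Santos→Lot F ($98), Huang→Lot B ($119), Ghosh→Lot G ($164), Varga→Lot E ($169) — total 98+119+164+169 = $550.
Max-entry greedy (repeatedly take the single best remaining cell) gives $530, worse by 20.
Next-best assignment: Santos→Lot B, Huang→Lot F, Ghosh→Lot G, Varga→Lot E = $533.
Every other assignment is strictly worse.
Huang's own top lot is Lot G ($165), but forcing Huang→Lot G and reassigning the rest optimally gives only $530 — worse by 20.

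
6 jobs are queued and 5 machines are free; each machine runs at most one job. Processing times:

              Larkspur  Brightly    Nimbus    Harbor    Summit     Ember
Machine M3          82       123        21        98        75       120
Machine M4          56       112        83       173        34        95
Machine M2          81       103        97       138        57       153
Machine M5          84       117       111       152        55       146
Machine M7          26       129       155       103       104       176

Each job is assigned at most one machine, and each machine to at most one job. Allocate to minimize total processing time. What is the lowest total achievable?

Min total: 300 min

This is a one-to-one assignment (minimum-cost bipartite matching).
Optimal: Nimbus→Machine M3 (21 min), Ember→Machine M4 (95 min), Brightly→Machine M2 (103 min), Summit→Machine M5 (55 min), Larkspur→Machine M7 (26 min) — total 21+95+103+55+26 = 300 min.
Row-greedy (each job in turn takes its cheapest remaining machine) gives 336 min, worse by 36.
Next-best assignment: Nimbus→Machine M3, Ember→Machine M4, Summit→Machine M2, Brightly→Machine M5, Larkspur→Machine M7 = 316 min.
Swapping Larkspur↔Summit (Larkspur→Machine M5 84 min, Summit→Machine M7 104 min) adds 107.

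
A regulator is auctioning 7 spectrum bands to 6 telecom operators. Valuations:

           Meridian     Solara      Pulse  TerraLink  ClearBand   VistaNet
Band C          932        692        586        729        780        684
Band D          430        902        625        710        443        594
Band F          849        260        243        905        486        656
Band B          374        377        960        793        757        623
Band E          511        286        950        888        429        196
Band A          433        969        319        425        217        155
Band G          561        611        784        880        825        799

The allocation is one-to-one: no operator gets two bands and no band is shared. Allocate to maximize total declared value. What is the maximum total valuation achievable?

This is a one-to-one assignment (maximum-weight bipartite matching).
Optimal: Meridian→Band C ($932M), Solara→Band A ($969M), Pulse→Band E ($950M), TerraLink→Band F ($905M), ClearBand→Band B ($757M), VistaNet→Band G ($799M) — total 932+969+950+905+757+799 = $5312M.
Max-entry greedy (repeatedly take the single best remaining cell) gives $5185M, worse by 127.
Next-best assignment: Meridian→Band C, Solara→Band D, Pulse→Band E, TerraLink→Band F, ClearBand→Band B, VistaNet→Band G = $5245M.

Maximum total: $5312M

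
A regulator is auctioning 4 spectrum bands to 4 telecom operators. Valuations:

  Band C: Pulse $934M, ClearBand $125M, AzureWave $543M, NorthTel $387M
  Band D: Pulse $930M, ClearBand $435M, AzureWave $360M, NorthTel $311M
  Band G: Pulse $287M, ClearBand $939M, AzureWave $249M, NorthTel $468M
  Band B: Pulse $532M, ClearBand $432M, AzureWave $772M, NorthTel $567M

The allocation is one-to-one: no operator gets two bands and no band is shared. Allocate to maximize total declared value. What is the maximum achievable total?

Optimal: Pulse→Band D ($930M), ClearBand→Band G ($939M), AzureWave→Band B ($772M), NorthTel→Band C ($387M) — total 930+939+772+387 = $3028M.
Column-greedy (each band in turn goes to its best remaining operator) gives $2609M, worse by 419.
Next-best assignment: Pulse→Band D, ClearBand→Band G, AzureWave→Band C, NorthTel→Band B = $2979M.
No other one-to-one assignment exceeds $3028M.

Maximum total: $3028M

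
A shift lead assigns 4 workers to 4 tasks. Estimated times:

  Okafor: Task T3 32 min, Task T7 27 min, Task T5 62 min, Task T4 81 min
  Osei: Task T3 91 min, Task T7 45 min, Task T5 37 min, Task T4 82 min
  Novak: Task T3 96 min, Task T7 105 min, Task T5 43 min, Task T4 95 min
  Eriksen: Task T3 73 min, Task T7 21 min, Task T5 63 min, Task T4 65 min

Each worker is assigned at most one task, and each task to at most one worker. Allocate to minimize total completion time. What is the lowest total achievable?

Optimal: Okafor→Task T3 (32 min), Osei→Task T4 (82 min), Novak→Task T5 (43 min), Eriksen→Task T7 (21 min) — total 32+82+43+21 = 178 min.
Min-entry greedy (repeatedly take the single cheapest remaining cell) gives 185 min, worse by 7.
Every other assignment is strictly worse.

Min total: 178 min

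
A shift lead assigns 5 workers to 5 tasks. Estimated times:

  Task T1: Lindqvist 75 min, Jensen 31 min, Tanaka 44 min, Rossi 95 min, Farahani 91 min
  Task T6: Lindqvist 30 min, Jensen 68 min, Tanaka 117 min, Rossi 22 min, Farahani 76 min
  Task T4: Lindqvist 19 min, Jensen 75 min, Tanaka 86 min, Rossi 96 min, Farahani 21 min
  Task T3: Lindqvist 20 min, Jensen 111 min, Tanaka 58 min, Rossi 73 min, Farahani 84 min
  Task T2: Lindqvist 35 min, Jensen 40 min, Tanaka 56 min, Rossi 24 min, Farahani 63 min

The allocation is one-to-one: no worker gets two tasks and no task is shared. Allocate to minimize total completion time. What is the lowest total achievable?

Minimum total: 147 min

This is the linear assignment problem.
Optimal: Lindqvist→Task T3 (20 min), Jensen→Task T2 (40 min), Tanaka→Task T1 (44 min), Rossi→Task T6 (22 min), Farahani→Task T4 (21 min) — total 20+40+44+22+21 = 147 min.
Row-greedy (each worker in turn takes its cheapest remaining task) gives 212 min, worse by 65.
Swapping Farahani↔Lindqvist (Farahani→Task T3 84 min, Lindqvist→Task T4 19 min) adds 62.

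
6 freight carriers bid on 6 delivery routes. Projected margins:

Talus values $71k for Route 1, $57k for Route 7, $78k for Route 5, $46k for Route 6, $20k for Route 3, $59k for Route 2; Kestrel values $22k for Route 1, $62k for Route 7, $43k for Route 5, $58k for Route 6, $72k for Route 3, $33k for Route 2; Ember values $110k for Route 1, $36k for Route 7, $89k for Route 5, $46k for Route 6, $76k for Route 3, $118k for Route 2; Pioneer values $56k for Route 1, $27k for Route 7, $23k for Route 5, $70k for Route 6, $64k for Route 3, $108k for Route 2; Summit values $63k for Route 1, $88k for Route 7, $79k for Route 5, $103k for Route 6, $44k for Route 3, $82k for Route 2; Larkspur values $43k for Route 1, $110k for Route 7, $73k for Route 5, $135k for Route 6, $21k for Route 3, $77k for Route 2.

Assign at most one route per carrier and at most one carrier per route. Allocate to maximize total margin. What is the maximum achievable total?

Optimal: Talus→Route 5 ($78k), Kestrel→Route 3 ($72k), Ember→Route 1 ($110k), Pioneer→Route 2 ($108k), Summit→Route 7 ($88k), Larkspur→Route 6 ($135k) — total 78+72+110+108+88+135 = $591k.
Row-greedy (each carrier in turn takes its best remaining route) gives $469k, worse by 122.

Maximum total: $591k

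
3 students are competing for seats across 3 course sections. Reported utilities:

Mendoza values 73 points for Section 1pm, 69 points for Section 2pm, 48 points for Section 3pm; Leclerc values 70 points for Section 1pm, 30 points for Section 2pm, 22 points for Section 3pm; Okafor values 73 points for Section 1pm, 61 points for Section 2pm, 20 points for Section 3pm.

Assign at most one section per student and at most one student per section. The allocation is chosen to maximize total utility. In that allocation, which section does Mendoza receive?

This is the linear assignment problem.
Optimal: Mendoza→Section 3pm (48 points), Leclerc→Section 1pm (70 points), Okafor→Section 2pm (61 points) — total 48+70+61 = 179 points.
Mendoza's own top section is Section 1pm (73 points), but forcing Mendoza→Section 1pm and reassigning the rest optimally gives only 156 points — worse by 23.

Mendoza receives Section 3pm.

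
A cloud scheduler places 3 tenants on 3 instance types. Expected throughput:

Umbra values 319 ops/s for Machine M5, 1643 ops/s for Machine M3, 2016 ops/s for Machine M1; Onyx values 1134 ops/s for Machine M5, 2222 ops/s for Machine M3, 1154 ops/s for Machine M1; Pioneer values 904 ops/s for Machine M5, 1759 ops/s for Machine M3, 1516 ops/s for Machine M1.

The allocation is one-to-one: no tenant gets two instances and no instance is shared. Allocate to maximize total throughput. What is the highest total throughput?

Treat this as an assignment problem: match each tenant to one instance.
Optimal: Umbra→Machine M1 (2016 ops/s), Onyx→Machine M3 (2222 ops/s), Pioneer→Machine M5 (904 ops/s) — total 2016+2222+904 = 5142 ops/s.
Column-greedy (each instance in turn goes to its best remaining tenant) gives 4909 ops/s, worse by 233.
Next-best assignment: Umbra→Machine M1, Onyx→Machine M5, Pioneer→Machine M3 = 4909 ops/s.
No other one-to-one assignment exceeds 5142 ops/s.

Maximum total: 5142 ops/s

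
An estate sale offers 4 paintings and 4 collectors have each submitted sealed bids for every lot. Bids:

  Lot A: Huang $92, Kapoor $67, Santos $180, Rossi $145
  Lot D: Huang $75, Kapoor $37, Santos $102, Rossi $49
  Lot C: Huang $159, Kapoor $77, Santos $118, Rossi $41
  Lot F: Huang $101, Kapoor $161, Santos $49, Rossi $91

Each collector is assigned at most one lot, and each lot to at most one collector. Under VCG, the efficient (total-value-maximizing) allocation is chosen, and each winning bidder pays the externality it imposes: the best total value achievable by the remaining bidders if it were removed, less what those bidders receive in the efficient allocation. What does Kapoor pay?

Kapoor pays $24.

Efficient allocation: Huang→Lot C ($159), Kapoor→Lot F ($161), Santos→Lot D ($102), Rossi→Lot A ($145); total welfare W = $567.
Kapoor receives Lot F at value $161, so the others get W − 161 = $406.
Without Kapoor: best allocation of the remaining 3 bidders over all 4 lots is Huang→Lot C ($159), Santos→Lot A ($180), Rossi→Lot F ($91), total $430.
VCG payment = (others' best without Kapoor) − (others' welfare with Kapoor) = 430 − 406 = $24.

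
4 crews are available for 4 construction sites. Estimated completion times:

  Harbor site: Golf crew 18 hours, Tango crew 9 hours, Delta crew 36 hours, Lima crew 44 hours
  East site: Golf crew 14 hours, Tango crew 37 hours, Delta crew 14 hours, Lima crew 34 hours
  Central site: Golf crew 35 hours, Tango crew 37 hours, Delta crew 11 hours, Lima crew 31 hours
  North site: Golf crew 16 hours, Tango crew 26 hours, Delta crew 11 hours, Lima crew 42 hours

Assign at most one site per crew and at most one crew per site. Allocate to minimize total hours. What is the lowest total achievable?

Optimal: Golf crew→East site (14 hours), Tango crew→Harbor site (9 hours), Delta crew→North site (11 hours), Lima crew→Central site (31 hours) — total 14+9+11+31 = 65 hours.
Column-greedy (each site in turn goes to its cheapest remaining crew) gives 76 hours, worse by 11.
Swapping Delta crew↔Golf crew (Delta crew→East site 14 hours, Golf crew→North site 16 hours) adds 5.
Checked against all permutations: 65 hours is optimal.

Min total: 65 hours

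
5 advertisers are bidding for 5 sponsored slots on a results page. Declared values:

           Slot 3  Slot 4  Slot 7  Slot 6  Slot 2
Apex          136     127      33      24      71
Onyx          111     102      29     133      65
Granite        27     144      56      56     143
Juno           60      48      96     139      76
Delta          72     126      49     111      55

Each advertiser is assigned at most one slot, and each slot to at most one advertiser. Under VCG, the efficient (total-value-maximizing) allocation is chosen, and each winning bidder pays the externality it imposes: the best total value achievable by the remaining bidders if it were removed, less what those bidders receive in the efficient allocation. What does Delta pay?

Efficient allocation: Apex→Slot 3 ($136), Onyx→Slot 6 ($133), Granite→Slot 2 ($143), Juno→Slot 7 ($96), Delta→Slot 4 ($126); total welfare W = $634.
Delta receives Slot 4 at value $126, so the others get W − 126 = $508.
Without Delta: best allocation of the remaining 4 bidders over all 5 slots is Apex→Slot 3 ($136), Onyx→Slot 4 ($102), Granite→Slot 2 ($143), Juno→Slot 6 ($139), total $520.
VCG payment = (others' best without Delta) − (others' welfare with Delta) = 520 − 508 = $12.

Delta pays $12.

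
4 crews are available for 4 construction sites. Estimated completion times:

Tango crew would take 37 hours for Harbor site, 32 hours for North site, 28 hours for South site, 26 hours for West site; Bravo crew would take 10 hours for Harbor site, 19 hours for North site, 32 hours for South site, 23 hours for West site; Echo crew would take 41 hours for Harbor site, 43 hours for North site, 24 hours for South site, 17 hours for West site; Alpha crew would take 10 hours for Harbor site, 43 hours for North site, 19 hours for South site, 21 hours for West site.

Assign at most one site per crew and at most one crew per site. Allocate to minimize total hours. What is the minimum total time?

Min total: 74 hours

Optimal: Tango crew→South site (28 hours), Bravo crew→North site (19 hours), Echo crew→West site (17 hours), Alpha crew→Harbor site (10 hours) — total 28+19+17+10 = 74 hours.
Row-greedy (each crew in turn takes its cheapest remaining site) gives 103 hours, worse by 29.
Next-best assignment: Tango crew→North site, Bravo crew→Harbor site, Echo crew→West site, Alpha crew→South site = 78 hours.
Every other assignment is strictly worse.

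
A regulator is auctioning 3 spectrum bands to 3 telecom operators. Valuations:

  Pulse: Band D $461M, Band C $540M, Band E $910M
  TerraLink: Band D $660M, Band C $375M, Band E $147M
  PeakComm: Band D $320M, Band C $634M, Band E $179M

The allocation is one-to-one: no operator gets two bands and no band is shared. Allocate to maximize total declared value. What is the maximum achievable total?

This is the linear assignment problem.
Optimal: Pulse→Band E ($910M), TerraLink→Band D ($660M), PeakComm→Band C ($634M) — total 910+660+634 = $2204M.
Swapping PeakComm↔TerraLink (PeakComm→Band D $320M, TerraLink→Band C $375M) loses 599.

Maximum total: $2204M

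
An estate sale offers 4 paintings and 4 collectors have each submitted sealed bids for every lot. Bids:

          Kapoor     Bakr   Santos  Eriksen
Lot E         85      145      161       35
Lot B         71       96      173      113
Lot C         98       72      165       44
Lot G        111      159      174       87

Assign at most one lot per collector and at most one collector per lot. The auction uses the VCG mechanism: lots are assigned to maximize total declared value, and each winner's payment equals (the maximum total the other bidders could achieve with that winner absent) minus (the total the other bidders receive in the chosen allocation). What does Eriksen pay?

Eriksen pays $9.

Efficient allocation: Kapoor→Lot G ($111), Bakr→Lot E ($145), Santos→Lot C ($165), Eriksen→Lot B ($113); total welfare W = $534.
Eriksen receives Lot B at value $113, so the others get W − 113 = $421.
Without Eriksen: best allocation of the remaining 3 bidders over all 4 lots is Kapoor→Lot C ($98), Bakr→Lot G ($159), Santos→Lot B ($173), total $430.
VCG payment = (others' best without Eriksen) − (others' welfare with Eriksen) = 430 − 421 = $9.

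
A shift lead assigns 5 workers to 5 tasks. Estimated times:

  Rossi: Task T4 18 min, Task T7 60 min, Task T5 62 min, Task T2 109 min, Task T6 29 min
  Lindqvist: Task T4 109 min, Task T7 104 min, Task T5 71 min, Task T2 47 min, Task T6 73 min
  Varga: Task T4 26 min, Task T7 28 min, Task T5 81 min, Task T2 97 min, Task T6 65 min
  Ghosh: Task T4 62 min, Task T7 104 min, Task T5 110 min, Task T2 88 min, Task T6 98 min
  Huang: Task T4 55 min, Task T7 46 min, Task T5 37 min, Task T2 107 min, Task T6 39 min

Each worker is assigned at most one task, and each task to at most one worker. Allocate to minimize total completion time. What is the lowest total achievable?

Min total: 203 min

Optimal: Rossi→Task T6 (29 min), Lindqvist→Task T2 (47 min), Varga→Task T7 (28 min), Ghosh→Task T4 (62 min), Huang→Task T5 (37 min) — total 29+47+28+62+37 = 203 min.
Row-greedy (each worker in turn takes its cheapest remaining task) gives 228 min, worse by 25.
Next-best assignment: Rossi→Task T4, Lindqvist→Task T2, Varga→Task T7, Ghosh→Task T6, Huang→Task T5 = 228 min.
Checked against all permutations: 203 min is optimal.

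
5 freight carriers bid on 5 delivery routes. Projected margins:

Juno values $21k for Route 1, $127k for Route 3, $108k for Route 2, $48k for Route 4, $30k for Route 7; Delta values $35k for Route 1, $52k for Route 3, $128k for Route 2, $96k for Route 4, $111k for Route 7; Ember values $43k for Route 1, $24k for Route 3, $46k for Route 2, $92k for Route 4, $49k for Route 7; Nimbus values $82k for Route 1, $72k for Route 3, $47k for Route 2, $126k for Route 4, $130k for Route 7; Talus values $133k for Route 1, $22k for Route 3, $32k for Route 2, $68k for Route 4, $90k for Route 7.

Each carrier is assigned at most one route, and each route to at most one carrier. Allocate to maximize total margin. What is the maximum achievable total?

Optimal: Juno→Route 3 ($127k), Delta→Route 2 ($128k), Ember→Route 4 ($92k), Nimbus→Route 7 ($130k), Talus→Route 1 ($133k) — total 127+128+92+130+133 = $610k.
Column-greedy (each route in turn goes to its best remaining carrier) gives $563k, worse by 47.
Next-best assignment: Juno→Route 3, Delta→Route 2, Ember→Route 7, Nimbus→Route 4, Talus→Route 1 = $563k.

Maximum total: $610k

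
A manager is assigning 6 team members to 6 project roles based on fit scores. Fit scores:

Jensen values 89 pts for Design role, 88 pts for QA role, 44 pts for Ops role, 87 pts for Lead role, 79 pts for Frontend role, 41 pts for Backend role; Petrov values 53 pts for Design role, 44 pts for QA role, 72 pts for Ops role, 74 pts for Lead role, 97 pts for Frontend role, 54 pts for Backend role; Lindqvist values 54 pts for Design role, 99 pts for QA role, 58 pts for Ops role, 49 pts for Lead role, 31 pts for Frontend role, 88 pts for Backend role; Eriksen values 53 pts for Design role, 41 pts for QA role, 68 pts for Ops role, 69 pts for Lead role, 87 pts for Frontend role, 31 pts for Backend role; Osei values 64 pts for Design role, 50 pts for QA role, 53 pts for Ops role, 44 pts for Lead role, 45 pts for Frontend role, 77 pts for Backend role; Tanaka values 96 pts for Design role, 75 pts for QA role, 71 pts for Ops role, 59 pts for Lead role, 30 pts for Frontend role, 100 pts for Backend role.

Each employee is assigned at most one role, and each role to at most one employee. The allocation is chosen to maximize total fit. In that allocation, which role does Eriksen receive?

Optimal: Jensen→Lead role (87 pts), Petrov→Frontend role (97 pts), Lindqvist→QA role (99 pts), Eriksen→Ops role (68 pts), Osei→Backend role (77 pts), Tanaka→Design role (96 pts) — total 87+97+99+68+77+96 = 524 pts.
Swapping Jensen↔Osei (Jensen→Backend role 41 pts, Osei→Lead role 44 pts) loses 79.
Every other assignment is strictly worse.
Eriksen's own top role is Frontend role (87 pts), but forcing Eriksen→Frontend role and reassigning the rest optimally gives only 518 pts — worse by 6.

Eriksen receives Ops role.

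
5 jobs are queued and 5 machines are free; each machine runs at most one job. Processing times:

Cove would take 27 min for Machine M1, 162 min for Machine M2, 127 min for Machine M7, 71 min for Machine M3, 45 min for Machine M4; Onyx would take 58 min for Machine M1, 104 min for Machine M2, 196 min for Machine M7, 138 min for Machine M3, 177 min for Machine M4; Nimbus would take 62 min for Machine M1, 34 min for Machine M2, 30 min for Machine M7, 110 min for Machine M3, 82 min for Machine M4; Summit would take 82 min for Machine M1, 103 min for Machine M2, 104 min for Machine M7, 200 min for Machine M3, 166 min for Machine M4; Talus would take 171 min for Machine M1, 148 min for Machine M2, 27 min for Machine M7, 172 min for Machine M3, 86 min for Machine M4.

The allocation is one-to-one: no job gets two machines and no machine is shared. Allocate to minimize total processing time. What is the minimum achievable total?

Min total: 326 min

Optimal: Cove→Machine M4 (45 min), Onyx→Machine M3 (138 min), Nimbus→Machine M2 (34 min), Summit→Machine M1 (82 min), Talus→Machine M7 (27 min) — total 45+138+34+82+27 = 326 min.
Next-best assignment: Cove→Machine M3, Onyx→Machine M1, Nimbus→Machine M4, Summit→Machine M2, Talus→Machine M7 = 341 min.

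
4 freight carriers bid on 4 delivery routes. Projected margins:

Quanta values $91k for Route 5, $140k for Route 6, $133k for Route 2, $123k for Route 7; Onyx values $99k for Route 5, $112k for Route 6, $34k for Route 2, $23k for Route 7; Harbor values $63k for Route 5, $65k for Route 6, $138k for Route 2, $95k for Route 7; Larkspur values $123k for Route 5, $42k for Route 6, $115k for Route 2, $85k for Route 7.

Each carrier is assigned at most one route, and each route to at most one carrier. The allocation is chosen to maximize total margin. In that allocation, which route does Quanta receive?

Quanta receives Route 7.

This is the linear assignment problem.
Optimal: Quanta→Route 7 ($123k), Onyx→Route 6 ($112k), Harbor→Route 2 ($138k), Larkspur→Route 5 ($123k) — total 123+112+138+123 = $496k.
Column-greedy (each route in turn goes to its best remaining carrier) gives $424k, worse by 72.
Next-best assignment: Quanta→Route 2, Onyx→Route 6, Harbor→Route 7, Larkspur→Route 5 = $463k.
Quanta's own top route is Route 6 ($140k), but forcing Quanta→Route 6 and reassigning the rest optimally gives only $462k — worse by 34.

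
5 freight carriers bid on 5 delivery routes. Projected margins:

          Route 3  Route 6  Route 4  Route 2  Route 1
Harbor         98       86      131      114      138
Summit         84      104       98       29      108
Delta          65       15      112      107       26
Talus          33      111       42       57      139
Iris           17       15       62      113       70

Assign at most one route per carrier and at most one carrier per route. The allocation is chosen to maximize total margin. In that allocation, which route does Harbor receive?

Harbor receives Route 3.

Optimal: Harbor→Route 3 ($98k), Summit→Route 6 ($104k), Delta→Route 4 ($112k), Talus→Route 1 ($139k), Iris→Route 2 ($113k) — total 98+104+112+139+113 = $566k.
Max-entry greedy (repeatedly take the single best remaining cell) gives $552k, worse by 14.
Next-best assignment: Harbor→Route 1, Summit→Route 3, Delta→Route 4, Talus→Route 6, Iris→Route 2 = $558k.
No other one-to-one assignment exceeds $566k.
Harbor's own top route is Route 1 ($138k), but forcing Harbor→Route 1 and reassigning the rest optimally gives only $558k — worse by 8.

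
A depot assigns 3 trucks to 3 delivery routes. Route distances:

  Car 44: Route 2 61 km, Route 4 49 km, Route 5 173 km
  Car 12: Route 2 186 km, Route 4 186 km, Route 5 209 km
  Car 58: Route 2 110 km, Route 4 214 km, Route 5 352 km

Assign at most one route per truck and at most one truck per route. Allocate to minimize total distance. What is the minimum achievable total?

Minimum total: 368 km

Optimal: Car 44→Route 4 (49 km), Car 12→Route 5 (209 km), Car 58→Route 2 (110 km) — total 49+209+110 = 368 km.
Column-greedy (each route in turn goes to its cheapest remaining truck) gives 599 km, worse by 231.
Swapping Car 44↔Car 12 (Car 44→Route 5 173 km, Car 12→Route 4 186 km) adds 101.
Checked against all permutations: 368 km is optimal.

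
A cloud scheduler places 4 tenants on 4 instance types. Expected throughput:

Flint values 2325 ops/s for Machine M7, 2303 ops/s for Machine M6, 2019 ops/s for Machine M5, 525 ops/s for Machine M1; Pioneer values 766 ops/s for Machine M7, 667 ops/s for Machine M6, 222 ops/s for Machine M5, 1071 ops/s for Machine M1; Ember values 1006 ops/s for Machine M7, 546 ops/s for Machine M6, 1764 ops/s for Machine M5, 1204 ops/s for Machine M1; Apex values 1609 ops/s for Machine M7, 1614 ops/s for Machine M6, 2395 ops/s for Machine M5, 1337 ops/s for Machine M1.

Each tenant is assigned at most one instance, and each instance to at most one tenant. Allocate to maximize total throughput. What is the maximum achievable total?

Max total: 6775 ops/s

Optimal: Flint→Machine M6 (2303 ops/s), Pioneer→Machine M1 (1071 ops/s), Ember→Machine M7 (1006 ops/s), Apex→Machine M5 (2395 ops/s) — total 2303+1071+1006+2395 = 6775 ops/s.
Max-entry greedy (repeatedly take the single best remaining cell) gives 6591 ops/s, worse by 184.
Swapping Apex↔Flint (Apex→Machine M6 1614 ops/s, Flint→Machine M5 2019 ops/s) loses 1065.
Every other assignment is strictly worse.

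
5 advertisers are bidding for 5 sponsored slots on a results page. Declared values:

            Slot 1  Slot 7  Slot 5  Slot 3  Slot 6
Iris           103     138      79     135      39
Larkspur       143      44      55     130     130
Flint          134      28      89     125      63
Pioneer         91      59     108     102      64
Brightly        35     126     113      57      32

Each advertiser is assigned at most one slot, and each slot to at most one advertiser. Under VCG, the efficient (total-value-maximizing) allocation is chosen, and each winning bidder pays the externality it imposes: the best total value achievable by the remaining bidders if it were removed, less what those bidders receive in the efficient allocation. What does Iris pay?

Iris pays $4.

Efficient allocation: Iris→Slot 3 ($135), Larkspur→Slot 6 ($130), Flint→Slot 1 ($134), Pioneer→Slot 5 ($108), Brightly→Slot 7 ($126); total welfare W = $633.
Iris receives Slot 3 at value $135, so the others get W − 135 = $498.
Without Iris: best allocation of the remaining 4 bidders over all 5 slots is Larkspur→Slot 1 ($143), Flint→Slot 3 ($125), Pioneer→Slot 5 ($108), Brightly→Slot 7 ($126), total $502.
VCG payment = (others' best without Iris) − (others' welfare with Iris) = 502 − 498 = $4.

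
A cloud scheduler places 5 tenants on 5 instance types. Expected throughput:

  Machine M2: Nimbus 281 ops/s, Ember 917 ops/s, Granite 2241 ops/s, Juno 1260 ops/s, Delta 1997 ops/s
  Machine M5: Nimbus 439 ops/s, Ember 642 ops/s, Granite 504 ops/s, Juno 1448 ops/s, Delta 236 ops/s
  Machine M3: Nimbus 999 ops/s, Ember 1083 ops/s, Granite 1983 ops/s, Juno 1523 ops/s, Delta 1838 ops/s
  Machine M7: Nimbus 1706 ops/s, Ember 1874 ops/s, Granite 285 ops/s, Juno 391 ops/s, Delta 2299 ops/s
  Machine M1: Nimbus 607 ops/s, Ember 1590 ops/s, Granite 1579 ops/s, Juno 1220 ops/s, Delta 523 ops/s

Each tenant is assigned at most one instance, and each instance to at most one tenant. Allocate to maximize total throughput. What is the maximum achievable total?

Max total: 8823 ops/s

This is the linear assignment problem.
Optimal: Nimbus→Machine M7 (1706 ops/s), Ember→Machine M1 (1590 ops/s), Granite→Machine M2 (2241 ops/s), Juno→Machine M5 (1448 ops/s), Delta→Machine M3 (1838 ops/s) — total 1706+1590+2241+1448+1838 = 8823 ops/s.
Column-greedy (each instance in turn goes to its best remaining tenant) gives 8008 ops/s, worse by 815.
Next-best assignment: Nimbus→Machine M7, Ember→Machine M1, Granite→Machine M3, Juno→Machine M5, Delta→Machine M2 = 8724 ops/s.
Swapping Ember↔Granite (Ember→Machine M2 917 ops/s, Granite→Machine M1 1579 ops/s) loses 1335.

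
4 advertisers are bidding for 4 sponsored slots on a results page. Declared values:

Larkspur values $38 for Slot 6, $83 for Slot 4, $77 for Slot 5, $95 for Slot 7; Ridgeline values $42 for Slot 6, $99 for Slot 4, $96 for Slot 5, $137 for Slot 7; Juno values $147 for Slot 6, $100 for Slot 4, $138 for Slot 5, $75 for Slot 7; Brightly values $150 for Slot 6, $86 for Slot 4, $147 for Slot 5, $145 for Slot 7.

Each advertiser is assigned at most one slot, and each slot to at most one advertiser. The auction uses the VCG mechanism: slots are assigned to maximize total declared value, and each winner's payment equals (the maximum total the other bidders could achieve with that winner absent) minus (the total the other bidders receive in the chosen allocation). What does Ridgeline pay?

Efficient allocation: Larkspur→Slot 4 ($83), Ridgeline→Slot 7 ($137), Juno→Slot 6 ($147), Brightly→Slot 5 ($147); total welfare W = $514.
Ridgeline receives Slot 7 at value $137, so the others get W − 137 = $377.
Without Ridgeline: best allocation of the remaining 3 bidders over all 4 slots is Larkspur→Slot 7 ($95), Juno→Slot 6 ($147), Brightly→Slot 5 ($147), total $389.
VCG payment = (others' best without Ridgeline) − (others' welfare with Ridgeline) = 389 − 377 = $12.

Ridgeline pays $12.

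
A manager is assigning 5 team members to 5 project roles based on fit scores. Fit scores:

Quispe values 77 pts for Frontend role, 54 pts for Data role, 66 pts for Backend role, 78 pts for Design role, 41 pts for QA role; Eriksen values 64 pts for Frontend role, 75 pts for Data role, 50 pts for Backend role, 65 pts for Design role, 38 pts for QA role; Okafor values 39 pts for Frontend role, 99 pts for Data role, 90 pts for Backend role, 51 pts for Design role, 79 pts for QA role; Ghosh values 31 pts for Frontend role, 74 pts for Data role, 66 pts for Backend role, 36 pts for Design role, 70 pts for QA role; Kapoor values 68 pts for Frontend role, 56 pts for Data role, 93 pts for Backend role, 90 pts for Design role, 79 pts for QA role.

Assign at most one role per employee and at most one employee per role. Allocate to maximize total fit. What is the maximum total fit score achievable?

Optimal: Quispe→Frontend role (77 pts), Eriksen→Design role (65 pts), Okafor→Data role (99 pts), Ghosh→QA role (70 pts), Kapoor→Backend role (93 pts) — total 77+65+99+70+93 = 404 pts.
Row-greedy (each employee in turn takes its best remaining role) gives 381 pts, worse by 23.

Max total: 404 pts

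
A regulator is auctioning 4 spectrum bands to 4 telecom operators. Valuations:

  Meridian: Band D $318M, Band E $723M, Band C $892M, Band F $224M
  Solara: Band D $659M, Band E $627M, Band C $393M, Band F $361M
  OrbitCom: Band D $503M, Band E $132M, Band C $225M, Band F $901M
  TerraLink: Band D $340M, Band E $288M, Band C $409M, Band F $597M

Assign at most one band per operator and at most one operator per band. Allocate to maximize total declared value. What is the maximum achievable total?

Max total: $2760M

Optimal: Meridian→Band C ($892M), Solara→Band E ($627M), OrbitCom→Band F ($901M), TerraLink→Band D ($340M) — total 892+627+901+340 = $2760M.
Column-greedy (each band in turn goes to its best remaining operator) gives $2692M, worse by 68.
Next-best assignment: Meridian→Band C, Solara→Band D, OrbitCom→Band F, TerraLink→Band E = $2740M.
Checked against all permutations: $2760M is optimal.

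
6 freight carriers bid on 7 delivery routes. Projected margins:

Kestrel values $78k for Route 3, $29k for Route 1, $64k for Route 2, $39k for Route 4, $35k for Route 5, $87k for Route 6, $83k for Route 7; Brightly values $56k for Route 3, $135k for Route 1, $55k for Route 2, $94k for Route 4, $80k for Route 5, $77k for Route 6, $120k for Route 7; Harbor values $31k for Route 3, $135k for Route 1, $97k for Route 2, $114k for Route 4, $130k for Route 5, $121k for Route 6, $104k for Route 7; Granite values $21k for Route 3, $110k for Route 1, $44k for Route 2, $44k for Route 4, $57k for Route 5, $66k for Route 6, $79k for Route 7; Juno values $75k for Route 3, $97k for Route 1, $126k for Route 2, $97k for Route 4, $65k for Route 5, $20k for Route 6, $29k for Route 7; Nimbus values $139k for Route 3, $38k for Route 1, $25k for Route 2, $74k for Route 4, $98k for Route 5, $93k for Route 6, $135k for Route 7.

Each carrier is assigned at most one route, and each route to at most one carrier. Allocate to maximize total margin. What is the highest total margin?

Optimal: Kestrel→Route 6 ($87k), Brightly→Route 7 ($120k), Harbor→Route 5 ($130k), Granite→Route 1 ($110k), Juno→Route 2 ($126k), Nimbus→Route 3 ($139k) — total 87+120+130+110+126+139 = $712k.
Max-entry greedy (repeatedly take the single best remaining cell) gives $696k, worse by 16.
Next-best assignment: Kestrel→Route 6, Brightly→Route 1, Harbor→Route 5, Granite→Route 7, Juno→Route 2, Nimbus→Route 3 = $696k.

Max total: $712k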